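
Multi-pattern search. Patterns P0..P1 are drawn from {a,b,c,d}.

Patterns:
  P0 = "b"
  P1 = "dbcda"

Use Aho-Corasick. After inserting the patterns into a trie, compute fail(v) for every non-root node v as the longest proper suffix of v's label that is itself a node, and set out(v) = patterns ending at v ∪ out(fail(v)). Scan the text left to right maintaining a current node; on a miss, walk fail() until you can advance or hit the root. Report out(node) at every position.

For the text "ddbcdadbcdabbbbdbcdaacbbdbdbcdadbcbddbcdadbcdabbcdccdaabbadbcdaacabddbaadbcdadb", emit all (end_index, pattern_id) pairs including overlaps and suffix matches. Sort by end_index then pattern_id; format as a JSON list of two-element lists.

Build automaton:
Trie nodes:
  n0 'ε': b→1 d→2
  n1 'b': ·  ←P0
  n2 'd': b→3
  n3 'db': c→4
  n4 'dbc': d→5
  n5 'dbcd': a→6
  n6 'dbcda': ·  ←P1

Failure links (BFS by depth):
  n1('b'): parent n0 fail=0; on 'b' 0 → fail=0;  out {0}∪∅={0}
  n2('d'): parent n0 fail=0; on 'd' 0 → fail=0;  out ∅∪∅=∅
  n3('db'): parent n2 fail=0; on 'b' 0 → fail=1;  out ∅∪{0}={0}
  n4('dbc'): parent n3 fail=1; on 'c' 1→0 → fail=0;  out ∅∪∅=∅
  n5('dbcd'): parent n4 fail=0; on 'd' 0 → fail=2;  out ∅∪∅=∅
  n6('dbcda'): parent n5 fail=2; on 'a' 2→0 → fail=0;  out {1}∪∅={1}

Run:
pos 0 'd': at 2
pos 1 'd': at 2 (fail-walked)
pos 2 'b': at 3  emit P0@[2:2]
pos 3 'c': at 4
pos 4 'd': at 5
pos 5 'a': at 6  emit P1@[1:5]
pos 6 'd': at 2 (fail-walked)
pos 7 'b': at 3  emit P0@[7:7]
pos 8 'c': at 4
pos 9 'd': at 5
pos 10 'a': at 6  emit P1@[6:10]
pos 11 'b': at 1 (fail-walked)  emit P0@[11:11]
pos 12 'b': at 1 (fail-walked)  emit P0@[12:12]
pos 13 'b': at 1 (fail-walked)  emit P0@[13:13]
pos 14 'b': at 1 (fail-walked)  emit P0@[14:14]
pos 15 'd': at 2 (fail-walked)
pos 16 'b': at 3  emit P0@[16:16]
pos 17 'c': at 4
pos 18 'd': at 5
pos 19 'a': at 6  emit P1@[15:19]
pos 20 'a': at 0 (fail-walked)
pos 21 'c': at 0
pos 22 'b': at 1  emit P0@[22:22]
pos 23 'b': at 1 (fail-walked)  emit P0@[23:23]
pos 24 'd': at 2 (fail-walked)
pos 25 'b': at 3  emit P0@[25:25]
pos 26 'd': at 2 (fail-walked)
pos 27 'b': at 3  emit P0@[27:27]
pos 28 'c': at 4
pos 29 'd': at 5
pos 30 'a': at 6  emit P1@[26:30]
pos 31 'd': at 2 (fail-walked)
pos 32 'b': at 3  emit P0@[32:32]
pos 33 'c': at 4
pos 34 'b': at 1 (fail-walked)  emit P0@[34:34]
pos 35 'd': at 2 (fail-walked)
pos 36 'd': at 2 (fail-walked)
pos 37 'b': at 3  emit P0@[37:37]
pos 38 'c': at 4
pos 39 'd': at 5
pos 40 'a': at 6  emit P1@[36:40]
pos 41 'd': at 2 (fail-walked)
pos 42 'b': at 3  emit P0@[42:42]
pos 43 'c': at 4
pos 44 'd': at 5
pos 45 'a': at 6  emit P1@[41:45]
pos 46 'b': at 1 (fail-walked)  emit P0@[46:46]
pos 47 'b': at 1 (fail-walked)  emit P0@[47:47]
pos 48 'c': at 0 (fail-walked)
pos 49 'd': at 2
pos 50 'c': at 0 (fail-walked)
pos 51 'c': at 0
pos 52 'd': at 2
pos 53 'a': at 0 (fail-walked)
pos 54 'a': at 0
pos 55 'b': at 1  emit P0@[55:55]
pos 56 'b': at 1 (fail-walked)  emit P0@[56:56]
pos 57 'a': at 0 (fail-walked)
pos 58 'd': at 2
pos 59 'b': at 3  emit P0@[59:59]
pos 60 'c': at 4
pos 61 'd': at 5
pos 62 'a': at 6  emit P1@[58:62]
pos 63 'a': at 0 (fail-walked)
pos 64 'c': at 0
pos 65 'a': at 0
pos 66 'b': at 1  emit P0@[66:66]
pos 67 'd': at 2 (fail-walked)
pos 68 'd': at 2 (fail-walked)
pos 69 'b': at 3  emit P0@[69:69]
pos 70 'a': at 0 (fail-walked)
pos 71 'a': at 0
pos 72 'd': at 2
pos 73 'b': at 3  emit P0@[73:73]
pos 74 'c': at 4
pos 75 'd': at 5
pos 76 'a': at 6  emit P1@[72:76]
pos 77 'd': at 2 (fail-walked)
pos 78 'b': at 3  emit P0@[78:78]

Matches: [[2,0],[5,1],[7,0],[10,1],[11,0],[12,0],[13,0],[14,0],[16,0],[19,1],[22,0],[23,0],[25,0],[27,0],[30,1],[32,0],[34,0],[37,0],[40,1],[42,0],[45,1],[46,0],[47,0],[55,0],[56,0],[59,0],[62,1],[66,0],[69,0],[73,0],[76,1],[78,0]]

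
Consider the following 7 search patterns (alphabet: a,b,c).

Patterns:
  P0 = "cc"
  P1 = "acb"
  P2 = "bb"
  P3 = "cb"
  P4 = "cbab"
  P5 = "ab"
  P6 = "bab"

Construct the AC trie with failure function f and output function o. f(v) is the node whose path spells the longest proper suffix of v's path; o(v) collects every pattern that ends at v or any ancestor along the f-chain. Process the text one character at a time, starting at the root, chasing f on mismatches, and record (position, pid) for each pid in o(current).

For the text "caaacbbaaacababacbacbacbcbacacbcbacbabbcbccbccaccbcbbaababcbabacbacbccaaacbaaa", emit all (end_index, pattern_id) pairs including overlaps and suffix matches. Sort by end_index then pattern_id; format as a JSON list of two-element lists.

Build:
Trie nodes:
  n0 'ε': a→3 b→6 c→1
  n1 'c': b→8 c→2
  n2 'cc': ·  ←P0
  n3 'a': b→11 c→4
  n4 'ac': b→5
  n5 'acb': ·  ←P1
  n6 'b': a→12 b→7
  n7 'bb': ·  ←P2
  n8 'cb': a→9  ←P3
  n9 'cba': b→10
  n10 'cbab': ·  ←P4
  n11 'ab': ·  ←P5
  n12 'ba': b→13
  n13 'bab': ·  ←P6

BFS fail/out derivation:
  n1('c'): parent n0 fail=0; on 'c' 0 → fail=0;  out ∅∪∅=∅
  n3('a'): parent n0 fail=0; on 'a' 0 → fail=0;  out ∅∪∅=∅
  n6('b'): parent n0 fail=0; on 'b' 0 → fail=0;  out ∅∪∅=∅
  n2('cc'): parent n1 fail=0; on 'c' 0 → fail=1;  out {0}∪∅={0}
  n4('ac'): parent n3 fail=0; on 'c' 0 → fail=1;  out ∅∪∅=∅
  n7('bb'): parent n6 fail=0; on 'b' 0 → fail=6;  out {2}∪∅={2}
  n8('cb'): parent n1 fail=0; on 'b' 0 → fail=6;  out {3}∪∅={3}
  n11('ab'): parent n3 fail=0; on 'b' 0 → fail=6;  out {5}∪∅={5}
  n12('ba'): parent n6 fail=0; on 'a' 0 → fail=3;  out ∅∪∅=∅
  n5('acb'): parent n4 fail=1; on 'b' 1 → fail=8;  out {1}∪{3}={1,3}
  n9('cba'): parent n8 fail=6; on 'a' 6 → fail=12;  out ∅∪∅=∅
  n13('bab'): parent n12 fail=3; on 'b' 3 → fail=11;  out {6}∪{5}={5,6}
  n10('cbab'): parent n9 fail=12; on 'b' 12 → fail=13;  out {4}∪{5,6}={4,5,6}

Scan:
i=0 'c': node 0→1
i=1 'a': node 1→3 ·f
i=2 'a': node 3→3 ·f
i=3 'a': node 3→3 ·f
i=4 'c': node 3→4
i=5 'b': node 4→5  emit P1@[3:5],P3@[4:5]
i=6 'b': node 5→7 ·f  emit P2@[5:6]
i=7 'a': node 7→12 ·f
i=8 'a': node 12→3 ·f
i=9 'a': node 3→3 ·f
i=10 'c': node 3→4
i=11 'a': node 4→3 ·f
i=12 'b': node 3→11  emit P5@[11:12]
i=13 'a': node 11→12 ·f
i=14 'b': node 12→13  emit P5@[13:14],P6@[12:14]
i=15 'a': node 13→12 ·f
i=16 'c': node 12→4 ·f
i=17 'b': node 4→5  emit P1@[15:17],P3@[16:17]
i=18 'a': node 5→9 ·f
i=19 'c': node 9→4 ·f
i=20 'b': node 4→5  emit P1@[18:20],P3@[19:20]
i=21 'a': node 5→9 ·f
i=22 'c': node 9→4 ·f
i=23 'b': node 4→5  emit P1@[21:23],P3@[22:23]
i=24 'c': node 5→1 ·f
i=25 'b': node 1→8  emit P3@[24:25]
i=26 'a': node 8→9
i=27 'c': node 9→4 ·f
i=28 'a': node 4→3 ·f
i=29 'c': node 3→4
i=30 'b': node 4→5  emit P1@[28:30],P3@[29:30]
i=31 'c': node 5→1 ·f
i=32 'b': node 1→8  emit P3@[31:32]
i=33 'a': node 8→9
i=34 'c': node 9→4 ·f
i=35 'b': node 4→5  emit P1@[33:35],P3@[34:35]
i=36 'a': node 5→9 ·f
i=37 'b': node 9→10  emit P4@[34:37],P5@[36:37],P6@[35:37]
i=38 'b': node 10→7 ·f  emit P2@[37:38]
i=39 'c': node 7→1 ·f
i=40 'b': node 1→8  emit P3@[39:40]
i=41 'c': node 8→1 ·f
i=42 'c': node 1→2  emit P0@[41:42]
i=43 'b': node 2→8 ·f  emit P3@[42:43]
i=44 'c': node 8→1 ·f
i=45 'c': node 1→2  emit P0@[44:45]
i=46 'a': node 2→3 ·f
i=47 'c': node 3→4
i=48 'c': node 4→2 ·f  emit P0@[47:48]
i=49 'b': node 2→8 ·f  emit P3@[48:49]
i=50 'c': node 8→1 ·f
i=51 'b': node 1→8  emit P3@[50:51]
i=52 'b': node 8→7 ·f  emit P2@[51:52]
i=53 'a': node 7→12 ·f
i=54 'a': node 12→3 ·f
i=55 'b': node 3→11  emit P5@[54:55]
i=56 'a': node 11→12 ·f
i=57 'b': node 12→13  emit P5@[56:57],P6@[55:57]
i=58 'c': node 13→1 ·f
i=59 'b': node 1→8  emit P3@[58:59]
i=60 'a': node 8→9
i=61 'b': node 9→10  emit P4@[58:61],P5@[60:61],P6@[59:61]
i=62 'a': node 10→12 ·f
i=63 'c': node 12→4 ·f
i=64 'b': node 4→5  emit P1@[62:64],P3@[63:64]
i=65 'a': node 5→9 ·f
i=66 'c': node 9→4 ·f
i=67 'b': node 4→5  emit P1@[65:67],P3@[66:67]
i=68 'c': node 5→1 ·f
i=69 'c': node 1→2  emit P0@[68:69]
i=70 'a': node 2→3 ·f
i=71 'a': node 3→3 ·f
i=72 'a': node 3→3 ·f
i=73 'c': node 3→4
i=74 'b': node 4→5  emit P1@[72:74],P3@[73:74]
i=75 'a': node 5→9 ·f
i=76 'a': node 9→3 ·f
i=77 'a': node 3→3 ·f

All matches (sorted): [[5,1],[5,3],[6,2],[12,5],[14,5],[14,6],[17,1],[17,3],[20,1],[20,3],[23,1],[23,3],[25,3],[30,1],[30,3],[32,3],[35,1],[35,3],[37,4],[37,5],[37,6],[38,2],[40,3],[42,0],[43,3],[45,0],[48,0],[49,3],[51,3],[52,2],[55,5],[57,5],[57,6],[59,3],[61,4],[61,5],[61,6],[64,1],[64,3],[67,1],[67,3],[69,0],[74,1],[74,3]]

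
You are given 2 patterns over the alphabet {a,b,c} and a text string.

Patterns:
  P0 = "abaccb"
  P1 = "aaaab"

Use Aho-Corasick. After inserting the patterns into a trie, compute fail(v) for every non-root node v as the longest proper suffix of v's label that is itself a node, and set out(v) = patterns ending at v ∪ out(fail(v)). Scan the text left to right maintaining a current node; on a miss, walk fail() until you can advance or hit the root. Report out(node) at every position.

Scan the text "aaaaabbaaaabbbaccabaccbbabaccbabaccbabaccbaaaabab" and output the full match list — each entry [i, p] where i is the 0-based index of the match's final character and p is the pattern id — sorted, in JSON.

Construct AC machine:
Trie (insert patterns):
  0='ε' goto a→1
  1='a' goto a→7 b→2
  2='ab' goto a→3
  3='aba' goto c→4
  4='abac' goto c→5
  5='abacc' goto b→6
  6='abaccb' goto ·  [P0 ends]
  7='aa' goto a→8
  8='aaa' goto a→9
  9='aaaa' goto b→10
  10='aaaab' goto ·  [P1 ends]

Failure links (BFS by depth):
  n1('a'): parent n0 fail=0; on 'a' 0 → fail=0;  out ∅∪∅=∅
  n2('ab'): parent n1 fail=0; on 'b' 0 → fail=0;  out ∅∪∅=∅
  n7('aa'): parent n1 fail=0; on 'a' 0 → fail=1;  out ∅∪∅=∅
  n3('aba'): parent n2 fail=0; on 'a' 0 → fail=1;  out ∅∪∅=∅
  n8('aaa'): parent n7 fail=1; on 'a' 1 → fail=7;  out ∅∪∅=∅
  n4('abac'): parent n3 fail=1; on 'c' 1→0 → fail=0;  out ∅∪∅=∅
  n9('aaaa'): parent n8 fail=7; on 'a' 7 → fail=8;  out ∅∪∅=∅
  n5('abacc'): parent n4 fail=0; on 'c' 0 → fail=0;  out ∅∪∅=∅
  n10('aaaab'): parent n9 fail=8; on 'b' 8→7→1 → fail=2;  out {1}∪∅={1}
  n6('abaccb'): parent n5 fail=0; on 'b' 0 → fail=0;  out {0}∪∅={0}

Run:
[0] read 'a'  n0⇒n1
[1] read 'a'  n1⇒n7
[2] read 'a'  n7⇒n8
[3] read 'a'  n8⇒n9
[4] read 'a'  n9⇒n9 ·f
[5] read 'b'  n9⇒n10  → match P1@[1:5]
[6] read 'b'  n10⇒n0 ·f
[7] read 'a'  n0⇒n1
[8] read 'a'  n1⇒n7
[9] read 'a'  n7⇒n8
[10] read 'a'  n8⇒n9
[11] read 'b'  n9⇒n10  → match P1@[7:11]
[12] read 'b'  n10⇒n0 ·f
[13] read 'b'  n0⇒n0
[14] read 'a'  n0⇒n1
[15] read 'c'  n1⇒n0 ·f
[16] read 'c'  n0⇒n0
[17] read 'a'  n0⇒n1
[18] read 'b'  n1⇒n2
[19] read 'a'  n2⇒n3
[20] read 'c'  n3⇒n4
[21] read 'c'  n4⇒n5
[22] read 'b'  n5⇒n6  → match P0@[17:22]
[23] read 'b'  n6⇒n0 ·f
[24] read 'a'  n0⇒n1
[25] read 'b'  n1⇒n2
[26] read 'a'  n2⇒n3
[27] read 'c'  n3⇒n4
[28] read 'c'  n4⇒n5
[29] read 'b'  n5⇒n6  → match P0@[24:29]
[30] read 'a'  n6⇒n1 ·f
[31] read 'b'  n1⇒n2
[32] read 'a'  n2⇒n3
[33] read 'c'  n3⇒n4
[34] read 'c'  n4⇒n5
[35] read 'b'  n5⇒n6  → match P0@[30:35]
[36] read 'a'  n6⇒n1 ·f
[37] read 'b'  n1⇒n2
[38] read 'a'  n2⇒n3
[39] read 'c'  n3⇒n4
[40] read 'c'  n4⇒n5
[41] read 'b'  n5⇒n6  → match P0@[36:41]
[42] read 'a'  n6⇒n1 ·f
[43] read 'a'  n1⇒n7
[44] read 'a'  n7⇒n8
[45] read 'a'  n8⇒n9
[46] read 'b'  n9⇒n10  → match P1@[42:46]
[47] read 'a'  n10⇒n3 ·f
[48] read 'b'  n3⇒n2 ·f

All matches (sorted): [[5,1],[11,1],[22,0],[29,0],[35,0],[41,0],[46,1]]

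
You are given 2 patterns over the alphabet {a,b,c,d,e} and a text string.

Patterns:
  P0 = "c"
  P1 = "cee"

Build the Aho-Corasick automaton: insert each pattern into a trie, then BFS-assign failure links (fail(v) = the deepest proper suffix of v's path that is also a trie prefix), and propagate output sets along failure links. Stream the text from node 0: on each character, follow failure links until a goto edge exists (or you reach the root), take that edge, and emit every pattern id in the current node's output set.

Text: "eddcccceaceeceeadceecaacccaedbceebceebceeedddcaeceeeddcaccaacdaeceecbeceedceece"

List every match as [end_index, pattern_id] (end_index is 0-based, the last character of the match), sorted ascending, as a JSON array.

Construct AC machine:
Trie (insert patterns):
  0='ε' goto c→1
  1='c' goto e→2  ←P0
  2='ce' goto e→3
  3='cee' goto ·  ←P1

BFS fail/out derivation:
  n1('c'): parent n0 fail=0; on 'c' 0 → fail=0;  out {0}∪∅={0}
  n2('ce'): parent n1 fail=0; on 'e' 0 → fail=0;  out ∅∪∅=∅
  n3('cee'): parent n2 fail=0; on 'e' 0 → fail=0;  out {1}∪∅={1}

Scan:
[0] read 'e'  n0⇒n0
[1] read 'd'  n0⇒n0
[2] read 'd'  n0⇒n0
[3] read 'c'  n0⇒n1  emit P0@[3:3]
[4] read 'c'  n1⇒n1 (via fail)  emit P0@[4:4]
[5] read 'c'  n1⇒n1 (via fail)  emit P0@[5:5]
[6] read 'c'  n1⇒n1 (via fail)  emit P0@[6:6]
[7] read 'e'  n1⇒n2
[8] read 'a'  n2⇒n0 (via fail)
[9] read 'c'  n0⇒n1  emit P0@[9:9]
[10] read 'e'  n1⇒n2
[11] read 'e'  n2⇒n3  emit P1@[9:11]
[12] read 'c'  n3⇒n1 (via fail)  emit P0@[12:12]
[13] read 'e'  n1⇒n2
[14] read 'e'  n2⇒n3  emit P1@[12:14]
[15] read 'a'  n3⇒n0 (via fail)
[16] read 'd'  n0⇒n0
[17] read 'c'  n0⇒n1  emit P0@[17:17]
[18] read 'e'  n1⇒n2
[19] read 'e'  n2⇒n3  emit P1@[17:19]
[20] read 'c'  n3⇒n1 (via fail)  emit P0@[20:20]
[21] read 'a'  n1⇒n0 (via fail)
[22] read 'a'  n0⇒n0
[23] read 'c'  n0⇒n1  emit P0@[23:23]
[24] read 'c'  n1⇒n1 (via fail)  emit P0@[24:24]
[25] read 'c'  n1⇒n1 (via fail)  emit P0@[25:25]
[26] read 'a'  n1⇒n0 (via fail)
[27] read 'e'  n0⇒n0
[28] read 'd'  n0⇒n0
[29] read 'b'  n0⇒n0
[30] read 'c'  n0⇒n1  emit P0@[30:30]
[31] read 'e'  n1⇒n2
[32] read 'e'  n2⇒n3  emit P1@[30:32]
[33] read 'b'  n3⇒n0 (via fail)
[34] read 'c'  n0⇒n1  emit P0@[34:34]
[35] read 'e'  n1⇒n2
[36] read 'e'  n2⇒n3  emit P1@[34:36]
[37] read 'b'  n3⇒n0 (via fail)
[38] read 'c'  n0⇒n1  emit P0@[38:38]
[39] read 'e'  n1⇒n2
[40] read 'e'  n2⇒n3  emit P1@[38:40]
[41] read 'e'  n3⇒n0 (via fail)
[42] read 'd'  n0⇒n0
[43] read 'd'  n0⇒n0
[44] read 'd'  n0⇒n0
[45] read 'c'  n0⇒n1  emit P0@[45:45]
[46] read 'a'  n1⇒n0 (via fail)
[47] read 'e'  n0⇒n0
[48] read 'c'  n0⇒n1  emit P0@[48:48]
[49] read 'e'  n1⇒n2
[50] read 'e'  n2⇒n3  emit P1@[48:50]
[51] read 'e'  n3⇒n0 (via fail)
[52] read 'd'  n0⇒n0
[53] read 'd'  n0⇒n0
[54] read 'c'  n0⇒n1  emit P0@[54:54]
[55] read 'a'  n1⇒n0 (via fail)
[56] read 'c'  n0⇒n1  emit P0@[56:56]
[57] read 'c'  n1⇒n1 (via fail)  emit P0@[57:57]
[58] read 'a'  n1⇒n0 (via fail)
[59] read 'a'  n0⇒n0
[60] read 'c'  n0⇒n1  emit P0@[60:60]
[61] read 'd'  n1⇒n0 (via fail)
[62] read 'a'  n0⇒n0
[63] read 'e'  n0⇒n0
[64] read 'c'  n0⇒n1  emit P0@[64:64]
[65] read 'e'  n1⇒n2
[66] read 'e'  n2⇒n3  emit P1@[64:66]
[67] read 'c'  n3⇒n1 (via fail)  emit P0@[67:67]
[68] read 'b'  n1⇒n0 (via fail)
[69] read 'e'  n0⇒n0
[70] read 'c'  n0⇒n1  emit P0@[70:70]
[71] read 'e'  n1⇒n2
[72] read 'e'  n2⇒n3  emit P1@[70:72]
[73] read 'd'  n3⇒n0 (via fail)
[74] read 'c'  n0⇒n1  emit P0@[74:74]
[75] read 'e'  n1⇒n2
[76] read 'e'  n2⇒n3  emit P1@[74:76]
[77] read 'c'  n3⇒n1 (via fail)  emit P0@[77:77]
[78] read 'e'  n1⇒n2

All matches (sorted): [[3,0],[4,0],[5,0],[6,0],[9,0],[11,1],[12,0],[14,1],[17,0],[19,1],[20,0],[23,0],[24,0],[25,0],[30,0],[32,1],[34,0],[36,1],[38,0],[40,1],[45,0],[48,0],[50,1],[54,0],[56,0],[57,0],[60,0],[64,0],[66,1],[67,0],[70,0],[72,1],[74,0],[76,1],[77,0]]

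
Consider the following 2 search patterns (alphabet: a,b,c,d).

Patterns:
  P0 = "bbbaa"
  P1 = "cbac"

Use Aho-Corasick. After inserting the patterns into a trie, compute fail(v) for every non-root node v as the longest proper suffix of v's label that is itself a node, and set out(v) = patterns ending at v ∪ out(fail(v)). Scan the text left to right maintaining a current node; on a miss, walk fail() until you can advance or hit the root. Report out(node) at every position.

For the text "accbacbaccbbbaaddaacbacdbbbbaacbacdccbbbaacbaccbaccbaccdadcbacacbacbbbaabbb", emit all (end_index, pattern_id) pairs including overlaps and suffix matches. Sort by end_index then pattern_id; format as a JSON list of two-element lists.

Construct AC machine:
Trie nodes:
  0='ε' goto b→1 c→6
  1='b' goto b→2
  2='bb' goto b→3
  3='bbb' goto a→4
  4='bbba' goto a→5
  5='bbbaa' goto ·  ←P0
  6='c' goto b→7
  7='cb' goto a→8
  8='cba' goto c→9
  9='cbac' goto ·  ←P1

BFS fail/out derivation:
  fail(1) 'b': from fail(0)=0 chase 'b': 0 ⇒ 0;  out=∅∪out(0)=∅
  fail(6) 'c': from fail(0)=0 chase 'c': 0 ⇒ 0;  out=∅∪out(0)=∅
  fail(2) 'bb': from fail(1)=0 chase 'b': 0 ⇒ 1;  out=∅∪out(1)=∅
  fail(7) 'cb': from fail(6)=0 chase 'b': 0 ⇒ 1;  out=∅∪out(1)=∅
  fail(3) 'bbb': from fail(2)=1 chase 'b': 1 ⇒ 2;  out=∅∪out(2)=∅
  fail(8) 'cba': from fail(7)=1 chase 'a': 1→0 ⇒ 0;  out=∅∪out(0)=∅
  fail(4) 'bbba': from fail(3)=2 chase 'a': 2→1→0 ⇒ 0;  out=∅∪out(0)=∅
  fail(9) 'cbac': from fail(8)=0 chase 'c': 0 ⇒ 6;  out={1}∪out(6)={1}
  fail(5) 'bbbaa': from fail(4)=0 chase 'a': 0 ⇒ 0;  out={0}∪out(0)={0}

Scan:
i=0 'a': node 0→0
i=1 'c': node 0→6
i=2 'c': node 6→6 (fail-walked)
i=3 'b': node 6→7
i=4 'a': node 7→8
i=5 'c': node 8→9  → match P1@[2:5]
i=6 'b': node 9→7 (fail-walked)
i=7 'a': node 7→8
i=8 'c': node 8→9  → match P1@[5:8]
i=9 'c': node 9→6 (fail-walked)
i=10 'b': node 6→7
i=11 'b': node 7→2 (fail-walked)
i=12 'b': node 2→3
i=13 'a': node 3→4
i=14 'a': node 4→5  → match P0@[10:14]
i=15 'd': node 5→0 (fail-walked)
i=16 'd': node 0→0
i=17 'a': node 0→0
i=18 'a': node 0→0
i=19 'c': node 0→6
i=20 'b': node 6→7
i=21 'a': node 7→8
i=22 'c': node 8→9  → match P1@[19:22]
i=23 'd': node 9→0 (fail-walked)
i=24 'b': node 0→1
i=25 'b': node 1→2
i=26 'b': node 2→3
i=27 'b': node 3→3 (fail-walked)
i=28 'a': node 3→4
i=29 'a': node 4→5  → match P0@[25:29]
i=30 'c': node 5→6 (fail-walked)
i=31 'b': node 6→7
i=32 'a': node 7→8
i=33 'c': node 8→9  → match P1@[30:33]
i=34 'd': node 9→0 (fail-walked)
i=35 'c': node 0→6
i=36 'c': node 6→6 (fail-walked)
i=37 'b': node 6→7
i=38 'b': node 7→2 (fail-walked)
i=39 'b': node 2→3
i=40 'a': node 3→4
i=41 'a': node 4→5  → match P0@[37:41]
i=42 'c': node 5→6 (fail-walked)
i=43 'b': node 6→7
i=44 'a': node 7→8
i=45 'c': node 8→9  → match P1@[42:45]
i=46 'c': node 9→6 (fail-walked)
i=47 'b': node 6→7
i=48 'a': node 7→8
i=49 'c': node 8→9  → match P1@[46:49]
i=50 'c': node 9→6 (fail-walked)
i=51 'b': node 6→7
i=52 'a': node 7→8
i=53 'c': node 8→9  → match P1@[50:53]
i=54 'c': node 9→6 (fail-walked)
i=55 'd': node 6→0 (fail-walked)
i=56 'a': node 0→0
i=57 'd': node 0→0
i=58 'c': node 0→6
i=59 'b': node 6→7
i=60 'a': node 7→8
i=61 'c': node 8→9  → match P1@[58:61]
i=62 'a': node 9→0 (fail-walked)
i=63 'c': node 0→6
i=64 'b': node 6→7
i=65 'a': node 7→8
i=66 'c': node 8→9  → match P1@[63:66]
i=67 'b': node 9→7 (fail-walked)
i=68 'b': node 7→2 (fail-walked)
i=69 'b': node 2→3
i=70 'a': node 3→4
i=71 'a': node 4→5  → match P0@[67:71]
i=72 'b': node 5→1 (fail-walked)
i=73 'b': node 1→2
i=74 'b': node 2→3

Matches: [[5,1],[8,1],[14,0],[22,1],[29,0],[33,1],[41,0],[45,1],[49,1],[53,1],[61,1],[66,1],[71,0]]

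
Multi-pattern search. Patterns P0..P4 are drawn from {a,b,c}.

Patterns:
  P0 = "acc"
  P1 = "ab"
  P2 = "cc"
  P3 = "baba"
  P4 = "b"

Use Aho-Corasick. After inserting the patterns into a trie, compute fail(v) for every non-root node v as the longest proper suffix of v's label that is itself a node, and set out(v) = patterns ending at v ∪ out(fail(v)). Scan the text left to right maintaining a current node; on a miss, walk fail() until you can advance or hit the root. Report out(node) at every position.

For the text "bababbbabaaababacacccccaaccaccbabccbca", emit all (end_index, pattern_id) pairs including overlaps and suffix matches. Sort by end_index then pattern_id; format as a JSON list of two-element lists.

Build automaton:
Trie nodes:
  n0 'ε': a→1 b→7 c→5
  n1 'a': b→4 c→2
  n2 'ac': c→3
  n3 'acc': ·  [P0 ends]
  n4 'ab': ·  [P1 ends]
  n5 'c': c→6
  n6 'cc': ·  [P2 ends]
  n7 'b': a→8  [P4 ends]
  n8 'ba': b→9
  n9 'bab': a→10
  n10 'baba': ·  [P3 ends]

Failure links (BFS by depth):
  n1('a'): parent n0 fail=0; on 'a' 0 → fail=0;  out ∅∪∅=∅
  n5('c'): parent n0 fail=0; on 'c' 0 → fail=0;  out ∅∪∅=∅
  n7('b'): parent n0 fail=0; on 'b' 0 → fail=0;  out {4}∪∅={4}
  n2('ac'): parent n1 fail=0; on 'c' 0 → fail=5;  out ∅∪∅=∅
  n4('ab'): parent n1 fail=0; on 'b' 0 → fail=7;  out {1}∪{4}={1,4}
  n6('cc'): parent n5 fail=0; on 'c' 0 → fail=5;  out {2}∪∅={2}
  n8('ba'): parent n7 fail=0; on 'a' 0 → fail=1;  out ∅∪∅=∅
  n3('acc'): parent n2 fail=5; on 'c' 5 → fail=6;  out {0}∪{2}={0,2}
  n9('bab'): parent n8 fail=1; on 'b' 1 → fail=4;  out ∅∪{1,4}={1,4}
  n10('baba'): parent n9 fail=4; on 'a' 4→7 → fail=8;  out {3}∪∅={3}

Scan:
[0] read 'b'  n0⇒n7  ** P4@[0:0]
[1] read 'a'  n7⇒n8
[2] read 'b'  n8⇒n9  ** P1@[1:2],P4@[2:2]
[3] read 'a'  n9⇒n10  ** P3@[0:3]
[4] read 'b'  n10⇒n9 (via fail)  ** P1@[3:4],P4@[4:4]
[5] read 'b'  n9⇒n7 (via fail)  ** P4@[5:5]
[6] read 'b'  n7⇒n7 (via fail)  ** P4@[6:6]
[7] read 'a'  n7⇒n8
[8] read 'b'  n8⇒n9  ** P1@[7:8],P4@[8:8]
[9] read 'a'  n9⇒n10  ** P3@[6:9]
[10] read 'a'  n10⇒n1 (via fail)
[11] read 'a'  n1⇒n1 (via fail)
[12] read 'b'  n1⇒n4  ** P1@[11:12],P4@[12:12]
[13] read 'a'  n4⇒n8 (via fail)
[14] read 'b'  n8⇒n9  ** P1@[13:14],P4@[14:14]
[15] read 'a'  n9⇒n10  ** P3@[12:15]
[16] read 'c'  n10⇒n2 (via fail)
[17] read 'a'  n2⇒n1 (via fail)
[18] read 'c'  n1⇒n2
[19] read 'c'  n2⇒n3  ** P0@[17:19],P2@[18:19]
[20] read 'c'  n3⇒n6 (via fail)  ** P2@[19:20]
[21] read 'c'  n6⇒n6 (via fail)  ** P2@[20:21]
[22] read 'c'  n6⇒n6 (via fail)  ** P2@[21:22]
[23] read 'a'  n6⇒n1 (via fail)
[24] read 'a'  n1⇒n1 (via fail)
[25] read 'c'  n1⇒n2
[26] read 'c'  n2⇒n3  ** P0@[24:26],P2@[25:26]
[27] read 'a'  n3⇒n1 (via fail)
[28] read 'c'  n1⇒n2
[29] read 'c'  n2⇒n3  ** P0@[27:29],P2@[28:29]
[30] read 'b'  n3⇒n7 (via fail)  ** P4@[30:30]
[31] read 'a'  n7⇒n8
[32] read 'b'  n8⇒n9  ** P1@[31:32],P4@[32:32]
[33] read 'c'  n9⇒n5 (via fail)
[34] read 'c'  n5⇒n6  ** P2@[33:34]
[35] read 'b'  n6⇒n7 (via fail)  ** P4@[35:35]
[36] read 'c'  n7⇒n5 (via fail)
[37] read 'a'  n5⇒n1 (via fail)

Matches: [[0,4],[2,1],[2,4],[3,3],[4,1],[4,4],[5,4],[6,4],[8,1],[8,4],[9,3],[12,1],[12,4],[14,1],[14,4],[15,3],[19,0],[19,2],[20,2],[21,2],[22,2],[26,0],[26,2],[29,0],[29,2],[30,4],[32,1],[32,4],[34,2],[35,4]]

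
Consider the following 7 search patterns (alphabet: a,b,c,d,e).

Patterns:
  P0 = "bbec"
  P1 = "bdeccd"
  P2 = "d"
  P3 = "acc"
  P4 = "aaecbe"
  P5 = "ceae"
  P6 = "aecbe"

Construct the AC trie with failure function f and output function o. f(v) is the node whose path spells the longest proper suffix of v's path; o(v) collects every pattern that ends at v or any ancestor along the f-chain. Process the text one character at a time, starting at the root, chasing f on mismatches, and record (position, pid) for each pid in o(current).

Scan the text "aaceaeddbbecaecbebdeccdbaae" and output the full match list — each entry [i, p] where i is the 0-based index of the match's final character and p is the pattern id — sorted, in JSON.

Build:
Trie (insert patterns):
  n0 'ε': a→11 b→1 c→19 d→10
  n1 'b': b→2 d→5
  n2 'bb': e→3
  n3 'bbe': c→4
  n4 'bbec': ·  ←P0
  n5 'bd': e→6
  n6 'bde': c→7
  n7 'bdec': c→8
  n8 'bdecc': d→9
  n9 'bdeccd': ·  ←P1
  n10 'd': ·  ←P2
  n11 'a': a→14 c→12 e→23
  n12 'ac': c→13
  n13 'acc': ·  ←P3
  n14 'aa': e→15
  n15 'aae': c→16
  n16 'aaec': b→17
  n17 'aaecb': e→18
  n18 'aaecbe': ·  ←P4
  n19 'c': e→20
  n20 'ce': a→21
  n21 'cea': e→22
  n22 'ceae': ·  ←P5
  n23 'ae': c→24
  n24 'aec': b→25
  n25 'aecb': e→26
  n26 'aecbe': ·  ←P6

Failure links (BFS by depth):
  fail(1) 'b': from fail(0)=0 chase 'b': 0 ⇒ 0;  out=∅∪out(0)=∅
  fail(10) 'd': from fail(0)=0 chase 'd': 0 ⇒ 0;  out={2}∪out(0)={2}
  fail(11) 'a': from fail(0)=0 chase 'a': 0 ⇒ 0;  out=∅∪out(0)=∅
  fail(19) 'c': from fail(0)=0 chase 'c': 0 ⇒ 0;  out=∅∪out(0)=∅
  fail(2) 'bb': from fail(1)=0 chase 'b': 0 ⇒ 1;  out=∅∪out(1)=∅
  fail(5) 'bd': from fail(1)=0 chase 'd': 0 ⇒ 10;  out=∅∪out(10)={2}
  fail(12) 'ac': from fail(11)=0 chase 'c': 0 ⇒ 19;  out=∅∪out(19)=∅
  fail(14) 'aa': from fail(11)=0 chase 'a': 0 ⇒ 11;  out=∅∪out(11)=∅
  fail(20) 'ce': from fail(19)=0 chase 'e': 0 ⇒ 0;  out=∅∪out(0)=∅
  fail(23) 'ae': from fail(11)=0 chase 'e': 0 ⇒ 0;  out=∅∪out(0)=∅
  fail(3) 'bbe': from fail(2)=1 chase 'e': 1→0 ⇒ 0;  out=∅∪out(0)=∅
  fail(6) 'bde': from fail(5)=10 chase 'e': 10→0 ⇒ 0;  out=∅∪out(0)=∅
  fail(13) 'acc': from fail(12)=19 chase 'c': 19→0 ⇒ 19;  out={3}∪out(19)={3}
  fail(15) 'aae': from fail(14)=11 chase 'e': 11 ⇒ 23;  out=∅∪out(23)=∅
  fail(21) 'cea': from fail(20)=0 chase 'a': 0 ⇒ 11;  out=∅∪out(11)=∅
  fail(24) 'aec': from fail(23)=0 chase 'c': 0 ⇒ 19;  out=∅∪out(19)=∅
  fail(4) 'bbec': from fail(3)=0 chase 'c': 0 ⇒ 19;  out={0}∪out(19)={0}
  fail(7) 'bdec': from fail(6)=0 chase 'c': 0 ⇒ 19;  out=∅∪out(19)=∅
  fail(16) 'aaec': from fail(15)=23 chase 'c': 23 ⇒ 24;  out=∅∪out(24)=∅
  fail(22) 'ceae': from fail(21)=11 chase 'e': 11 ⇒ 23;  out={5}∪out(23)={5}
  fail(25) 'aecb': from fail(24)=19 chase 'b': 19→0 ⇒ 1;  out=∅∪out(1)=∅
  fail(8) 'bdecc': from fail(7)=19 chase 'c': 19→0 ⇒ 19;  out=∅∪out(19)=∅
  fail(17) 'aaecb': from fail(16)=24 chase 'b': 24 ⇒ 25;  out=∅∪out(25)=∅
  fail(26) 'aecbe': from fail(25)=1 chase 'e': 1→0 ⇒ 0;  out={6}∪out(0)={6}
  fail(9) 'bdeccd': from fail(8)=19 chase 'd': 19→0 ⇒ 10;  out={1}∪out(10)={1,2}
  fail(18) 'aaecbe': from fail(17)=25 chase 'e': 25 ⇒ 26;  out={4}∪out(26)={4,6}

Scan:
pos 0 'a': at 11
pos 1 'a': at 14
pos 2 'c': at 12 (fail-walked)
pos 3 'e': at 20 (fail-walked)
pos 4 'a': at 21
pos 5 'e': at 22  emit P5@[2:5]
pos 6 'd': at 10 (fail-walked)  emit P2@[6:6]
pos 7 'd': at 10 (fail-walked)  emit P2@[7:7]
pos 8 'b': at 1 (fail-walked)
pos 9 'b': at 2
pos 10 'e': at 3
pos 11 'c': at 4  emit P0@[8:11]
pos 12 'a': at 11 (fail-walked)
pos 13 'e': at 23
pos 14 'c': at 24
pos 15 'b': at 25
pos 16 'e': at 26  emit P6@[12:16]
pos 17 'b': at 1 (fail-walked)
pos 18 'd': at 5  emit P2@[18:18]
pos 19 'e': at 6
pos 20 'c': at 7
pos 21 'c': at 8
pos 22 'd': at 9  emit P1@[17:22],P2@[22:22]
pos 23 'b': at 1 (fail-walked)
pos 24 'a': at 11 (fail-walked)
pos 25 'a': at 14
pos 26 'e': at 15

All matches (sorted): [[5,5],[6,2],[7,2],[11,0],[16,6],[18,2],[22,1],[22,2]]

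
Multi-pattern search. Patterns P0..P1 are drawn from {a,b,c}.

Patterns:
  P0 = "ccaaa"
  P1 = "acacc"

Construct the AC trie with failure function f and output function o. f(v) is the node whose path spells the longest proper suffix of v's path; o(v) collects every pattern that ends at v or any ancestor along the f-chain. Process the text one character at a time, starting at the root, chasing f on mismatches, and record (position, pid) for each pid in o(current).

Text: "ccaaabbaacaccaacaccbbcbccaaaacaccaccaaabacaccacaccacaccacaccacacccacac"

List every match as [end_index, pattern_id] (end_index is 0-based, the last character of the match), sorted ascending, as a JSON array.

Build automaton:
Trie nodes:
  n0 'ε': a→6 c→1
  n1 'c': c→2
  n2 'cc': a→3
  n3 'cca': a→4
  n4 'ccaa': a→5
  n5 'ccaaa': ·  ←P0
  n6 'a': c→7
  n7 'ac': a→8
  n8 'aca': c→9
  n9 'acac': c→10
  n10 'acacc': ·  ←P1

BFS fail/out derivation:
  n1('c'): parent n0 fail=0; on 'c' 0 → fail=0;  out ∅∪∅=∅
  n6('a'): parent n0 fail=0; on 'a' 0 → fail=0;  out ∅∪∅=∅
  n2('cc'): parent n1 fail=0; on 'c' 0 → fail=1;  out ∅∪∅=∅
  n7('ac'): parent n6 fail=0; on 'c' 0 → fail=1;  out ∅∪∅=∅
  n3('cca'): parent n2 fail=1; on 'a' 1→0 → fail=6;  out ∅∪∅=∅
  n8('aca'): parent n7 fail=1; on 'a' 1→0 → fail=6;  out ∅∪∅=∅
  n4('ccaa'): parent n3 fail=6; on 'a' 6→0 → fail=6;  out ∅∪∅=∅
  n9('acac'): parent n8 fail=6; on 'c' 6 → fail=7;  out ∅∪∅=∅
  n5('ccaaa'): parent n4 fail=6; on 'a' 6→0 → fail=6;  out {0}∪∅={0}
  n10('acacc'): parent n9 fail=7; on 'c' 7→1 → fail=2;  out {1}∪∅={1}

Text stream:
pos 0 'c': at 1
pos 1 'c': at 2
pos 2 'a': at 3
pos 3 'a': at 4
pos 4 'a': at 5  ** P0@[0:4]
pos 5 'b': at 0 (via fail)
pos 6 'b': at 0
pos 7 'a': at 6
pos 8 'a': at 6 (via fail)
pos 9 'c': at 7
pos 10 'a': at 8
pos 11 'c': at 9
pos 12 'c': at 10  ** P1@[8:12]
pos 13 'a': at 3 (via fail)
pos 14 'a': at 4
pos 15 'c': at 7 (via fail)
pos 16 'a': at 8
pos 17 'c': at 9
pos 18 'c': at 10  ** P1@[14:18]
pos 19 'b': at 0 (via fail)
pos 20 'b': at 0
pos 21 'c': at 1
pos 22 'b': at 0 (via fail)
pos 23 'c': at 1
pos 24 'c': at 2
pos 25 'a': at 3
pos 26 'a': at 4
pos 27 'a': at 5  ** P0@[23:27]
pos 28 'a': at 6 (via fail)
pos 29 'c': at 7
pos 30 'a': at 8
pos 31 'c': at 9
pos 32 'c': at 10  ** P1@[28:32]
pos 33 'a': at 3 (via fail)
pos 34 'c': at 7 (via fail)
pos 35 'c': at 2 (via fail)
pos 36 'a': at 3
pos 37 'a': at 4
pos 38 'a': at 5  ** P0@[34:38]
pos 39 'b': at 0 (via fail)
pos 40 'a': at 6
pos 41 'c': at 7
pos 42 'a': at 8
pos 43 'c': at 9
pos 44 'c': at 10  ** P1@[40:44]
pos 45 'a': at 3 (via fail)
pos 46 'c': at 7 (via fail)
pos 47 'a': at 8
pos 48 'c': at 9
pos 49 'c': at 10  ** P1@[45:49]
pos 50 'a': at 3 (via fail)
pos 51 'c': at 7 (via fail)
pos 52 'a': at 8
pos 53 'c': at 9
pos 54 'c': at 10  ** P1@[50:54]
pos 55 'a': at 3 (via fail)
pos 56 'c': at 7 (via fail)
pos 57 'a': at 8
pos 58 'c': at 9
pos 59 'c': at 10  ** P1@[55:59]
pos 60 'a': at 3 (via fail)
pos 61 'c': at 7 (via fail)
pos 62 'a': at 8
pos 63 'c': at 9
pos 64 'c': at 10  ** P1@[60:64]
pos 65 'c': at 2 (via fail)
pos 66 'a': at 3
pos 67 'c': at 7 (via fail)
pos 68 'a': at 8
pos 69 'c': at 9

Matches: [[4,0],[12,1],[18,1],[27,0],[32,1],[38,0],[44,1],[49,1],[54,1],[59,1],[64,1]]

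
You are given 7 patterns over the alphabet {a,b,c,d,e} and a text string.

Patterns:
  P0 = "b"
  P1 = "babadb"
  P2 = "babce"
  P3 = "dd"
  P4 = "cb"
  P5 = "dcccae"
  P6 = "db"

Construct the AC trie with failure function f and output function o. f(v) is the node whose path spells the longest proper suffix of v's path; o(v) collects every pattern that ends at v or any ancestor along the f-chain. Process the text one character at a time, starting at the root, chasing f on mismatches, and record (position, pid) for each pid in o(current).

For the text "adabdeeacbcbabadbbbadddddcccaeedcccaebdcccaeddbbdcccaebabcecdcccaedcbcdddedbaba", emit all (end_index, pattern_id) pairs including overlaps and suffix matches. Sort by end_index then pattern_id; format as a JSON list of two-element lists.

Build automaton:
Trie nodes:
  n0 'ε': b→1 c→11 d→9
  n1 'b': a→2  [P0 ends]
  n2 'ba': b→3
  n3 'bab': a→4 c→7
  n4 'baba': d→5
  n5 'babad': b→6
  n6 'babadb': ·  [P1 ends]
  n7 'babc': e→8
  n8 'babce': ·  [P2 ends]
  n9 'd': b→18 c→13 d→10
  n10 'dd': ·  [P3 ends]
  n11 'c': b→12
  n12 'cb': ·  [P4 ends]
  n13 'dc': c→14
  n14 'dcc': c→15
  n15 'dccc': a→16
  n16 'dccca': e→17
  n17 'dcccae': ·  [P5 ends]
  n18 'db': ·  [P6 ends]

Failure links (BFS by depth):
  fail(1) 'b': from fail(0)=0 chase 'b': 0 ⇒ 0;  out={0}∪out(0)={0}
  fail(9) 'd': from fail(0)=0 chase 'd': 0 ⇒ 0;  out=∅∪out(0)=∅
  fail(11) 'c': from fail(0)=0 chase 'c': 0 ⇒ 0;  out=∅∪out(0)=∅
  fail(2) 'ba': from fail(1)=0 chase 'a': 0 ⇒ 0;  out=∅∪out(0)=∅
  fail(10) 'dd': from fail(9)=0 chase 'd': 0 ⇒ 9;  out={3}∪out(9)={3}
  fail(12) 'cb': from fail(11)=0 chase 'b': 0 ⇒ 1;  out={4}∪out(1)={0,4}
  fail(13) 'dc': from fail(9)=0 chase 'c': 0 ⇒ 11;  out=∅∪out(11)=∅
  fail(18) 'db': from fail(9)=0 chase 'b': 0 ⇒ 1;  out={6}∪out(1)={0,6}
  fail(3) 'bab': from fail(2)=0 chase 'b': 0 ⇒ 1;  out=∅∪out(1)={0}
  fail(14) 'dcc': from fail(13)=11 chase 'c': 11→0 ⇒ 11;  out=∅∪out(11)=∅
  fail(4) 'baba': from fail(3)=1 chase 'a': 1 ⇒ 2;  out=∅∪out(2)=∅
  fail(7) 'babc': from fail(3)=1 chase 'c': 1→0 ⇒ 11;  out=∅∪out(11)=∅
  fail(15) 'dccc': from fail(14)=11 chase 'c': 11→0 ⇒ 11;  out=∅∪out(11)=∅
  fail(5) 'babad': from fail(4)=2 chase 'd': 2→0 ⇒ 9;  out=∅∪out(9)=∅
  fail(8) 'babce': from fail(7)=11 chase 'e': 11→0 ⇒ 0;  out={2}∪out(0)={2}
  fail(16) 'dccca': from fail(15)=11 chase 'a': 11→0 ⇒ 0;  out=∅∪out(0)=∅
  fail(6) 'babadb': from fail(5)=9 chase 'b': 9 ⇒ 18;  out={1}∪out(18)={0,1,6}
  fail(17) 'dcccae': from fail(16)=0 chase 'e': 0 ⇒ 0;  out={5}∪out(0)={5}

Scan:
pos 0 'a': at 0
pos 1 'd': at 9
pos 2 'a': at 0 ·f
pos 3 'b': at 1  emit P0@[3:3]
pos 4 'd': at 9 ·f
pos 5 'e': at 0 ·f
pos 6 'e': at 0
pos 7 'a': at 0
pos 8 'c': at 11
pos 9 'b': at 12  emit P0@[9:9],P4@[8:9]
pos 10 'c': at 11 ·f
pos 11 'b': at 12  emit P0@[11:11],P4@[10:11]
pos 12 'a': at 2 ·f
pos 13 'b': at 3  emit P0@[13:13]
pos 14 'a': at 4
pos 15 'd': at 5
pos 16 'b': at 6  emit P0@[16:16],P1@[11:16],P6@[15:16]
pos 17 'b': at 1 ·f  emit P0@[17:17]
pos 18 'b': at 1 ·f  emit P0@[18:18]
pos 19 'a': at 2
pos 20 'd': at 9 ·f
pos 21 'd': at 10  emit P3@[20:21]
pos 22 'd': at 10 ·f  emit P3@[21:22]
pos 23 'd': at 10 ·f  emit P3@[22:23]
pos 24 'd': at 10 ·f  emit P3@[23:24]
pos 25 'c': at 13 ·f
pos 26 'c': at 14
pos 27 'c': at 15
pos 28 'a': at 16
pos 29 'e': at 17  emit P5@[24:29]
pos 30 'e': at 0 ·f
pos 31 'd': at 9
pos 32 'c': at 13
pos 33 'c': at 14
pos 34 'c': at 15
pos 35 'a': at 16
pos 36 'e': at 17  emit P5@[31:36]
pos 37 'b': at 1 ·f  emit P0@[37:37]
pos 38 'd': at 9 ·f
pos 39 'c': at 13
pos 40 'c': at 14
pos 41 'c': at 15
pos 42 'a': at 16
pos 43 'e': at 17  emit P5@[38:43]
pos 44 'd': at 9 ·f
pos 45 'd': at 10  emit P3@[44:45]
pos 46 'b': at 18 ·f  emit P0@[46:46],P6@[45:46]
pos 47 'b': at 1 ·f  emit P0@[47:47]
pos 48 'd': at 9 ·f
pos 49 'c': at 13
pos 50 'c': at 14
pos 51 'c': at 15
pos 52 'a': at 16
pos 53 'e': at 17  emit P5@[48:53]
pos 54 'b': at 1 ·f  emit P0@[54:54]
pos 55 'a': at 2
pos 56 'b': at 3  emit P0@[56:56]
pos 57 'c': at 7
pos 58 'e': at 8  emit P2@[54:58]
pos 59 'c': at 11 ·f
pos 60 'd': at 9 ·f
pos 61 'c': at 13
pos 62 'c': at 14
pos 63 'c': at 15
pos 64 'a': at 16
pos 65 'e': at 17  emit P5@[60:65]
pos 66 'd': at 9 ·f
pos 67 'c': at 13
pos 68 'b': at 12 ·f  emit P0@[68:68],P4@[67:68]
pos 69 'c': at 11 ·f
pos 70 'd': at 9 ·f
pos 71 'd': at 10  emit P3@[70:71]
pos 72 'd': at 10 ·f  emit P3@[71:72]
pos 73 'e': at 0 ·f
pos 74 'd': at 9
pos 75 'b': at 18  emit P0@[75:75],P6@[74:75]
pos 76 'a': at 2 ·f
pos 77 'b': at 3  emit P0@[77:77]
pos 78 'a': at 4

All matches (sorted): [[3,0],[9,0],[9,4],[11,0],[11,4],[13,0],[16,0],[16,1],[16,6],[17,0],[18,0],[21,3],[22,3],[23,3],[24,3],[29,5],[36,5],[37,0],[43,5],[45,3],[46,0],[46,6],[47,0],[53,5],[54,0],[56,0],[58,2],[65,5],[68,0],[68,4],[71,3],[72,3],[75,0],[75,6],[77,0]]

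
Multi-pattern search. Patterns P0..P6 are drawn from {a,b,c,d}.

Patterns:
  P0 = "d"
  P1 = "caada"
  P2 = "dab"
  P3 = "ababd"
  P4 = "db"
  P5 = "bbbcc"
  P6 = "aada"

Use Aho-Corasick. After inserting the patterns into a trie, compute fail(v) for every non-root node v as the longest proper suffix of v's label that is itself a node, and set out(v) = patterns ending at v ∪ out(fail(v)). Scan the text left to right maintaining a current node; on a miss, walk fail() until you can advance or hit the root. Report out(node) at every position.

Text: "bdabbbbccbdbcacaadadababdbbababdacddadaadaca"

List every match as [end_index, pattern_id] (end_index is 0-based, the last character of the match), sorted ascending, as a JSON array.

Build automaton:
Trie nodes:
  n0 'ε': a→9 b→15 c→2 d→1
  n1 'd': a→7 b→14  ←P0
  n2 'c': a→3
  n3 'ca': a→4
  n4 'caa': d→5
  n5 'caad': a→6
  n6 'caada': ·  ←P1
  n7 'da': b→8
  n8 'dab': ·  ←P2
  n9 'a': a→20 b→10
  n10 'ab': a→11
  n11 'aba': b→12
  n12 'abab': d→13
  n13 'ababd': ·  ←P3
  n14 'db': ·  ←P4
  n15 'b': b→16
  n16 'bb': b→17
  n17 'bbb': c→18
  n18 'bbbc': c→19
  n19 'bbbcc': ·  ←P5
  n20 'aa': d→21
  n21 'aad': a→22
  n22 'aada': ·  ←P6

Failure links (BFS by depth):
  n1('d'): parent n0 fail=0; on 'd' 0 → fail=0;  out {0}∪∅={0}
  n2('c'): parent n0 fail=0; on 'c' 0 → fail=0;  out ∅∪∅=∅
  n9('a'): parent n0 fail=0; on 'a' 0 → fail=0;  out ∅∪∅=∅
  n15('b'): parent n0 fail=0; on 'b' 0 → fail=0;  out ∅∪∅=∅
  n3('ca'): parent n2 fail=0; on 'a' 0 → fail=9;  out ∅∪∅=∅
  n7('da'): parent n1 fail=0; on 'a' 0 → fail=9;  out ∅∪∅=∅
  n10('ab'): parent n9 fail=0; on 'b' 0 → fail=15;  out ∅∪∅=∅
  n14('db'): parent n1 fail=0; on 'b' 0 → fail=15;  out {4}∪∅={4}
  n16('bb'): parent n15 fail=0; on 'b' 0 → fail=15;  out ∅∪∅=∅
  n20('aa'): parent n9 fail=0; on 'a' 0 → fail=9;  out ∅∪∅=∅
  n4('caa'): parent n3 fail=9; on 'a' 9 → fail=20;  out ∅∪∅=∅
  n8('dab'): parent n7 fail=9; on 'b' 9 → fail=10;  out {2}∪∅={2}
  n11('aba'): parent n10 fail=15; on 'a' 15→0 → fail=9;  out ∅∪∅=∅
  n17('bbb'): parent n16 fail=15; on 'b' 15 → fail=16;  out ∅∪∅=∅
  n21('aad'): parent n20 fail=9; on 'd' 9→0 → fail=1;  out ∅∪{0}={0}
  n5('caad'): parent n4 fail=20; on 'd' 20 → fail=21;  out ∅∪{0}={0}
  n12('abab'): parent n11 fail=9; on 'b' 9 → fail=10;  out ∅∪∅=∅
  n18('bbbc'): parent n17 fail=16; on 'c' 16→15→0 → fail=2;  out ∅∪∅=∅
  n22('aada'): parent n21 fail=1; on 'a' 1 → fail=7;  out {6}∪∅={6}
  n6('caada'): parent n5 fail=21; on 'a' 21 → fail=22;  out {1}∪{6}={1,6}
  n13('ababd'): parent n12 fail=10; on 'd' 10→15→0 → fail=1;  out {3}∪{0}={0,3}
  n19('bbbcc'): parent n18 fail=2; on 'c' 2→0 → fail=2;  out {5}∪∅={5}

Text stream:
i=0 'b': node 0→15
i=1 'd': node 15→1 (via fail)  ** P0@[1:1]
i=2 'a': node 1→7
i=3 'b': node 7→8  ** P2@[1:3]
i=4 'b': node 8→16 (via fail)
i=5 'b': node 16→17
i=6 'b': node 17→17 (via fail)
i=7 'c': node 17→18
i=8 'c': node 18→19  ** P5@[4:8]
i=9 'b': node 19→15 (via fail)
i=10 'd': node 15→1 (via fail)  ** P0@[10:10]
i=11 'b': node 1→14  ** P4@[10:11]
i=12 'c': node 14→2 (via fail)
i=13 'a': node 2→3
i=14 'c': node 3→2 (via fail)
i=15 'a': node 2→3
i=16 'a': node 3→4
i=17 'd': node 4→5  ** P0@[17:17]
i=18 'a': node 5→6  ** P1@[14:18],P6@[15:18]
i=19 'd': node 6→1 (via fail)  ** P0@[19:19]
i=20 'a': node 1→7
i=21 'b': node 7→8  ** P2@[19:21]
i=22 'a': node 8→11 (via fail)
i=23 'b': node 11→12
i=24 'd': node 12→13  ** P0@[24:24],P3@[20:24]
i=25 'b': node 13→14 (via fail)  ** P4@[24:25]
i=26 'b': node 14→16 (via fail)
i=27 'a': node 16→9 (via fail)
i=28 'b': node 9→10
i=29 'a': node 10→11
i=30 'b': node 11→12
i=31 'd': node 12→13  ** P0@[31:31],P3@[27:31]
i=32 'a': node 13→7 (via fail)
i=33 'c': node 7→2 (via fail)
i=34 'd': node 2→1 (via fail)  ** P0@[34:34]
i=35 'd': node 1→1 (via fail)  ** P0@[35:35]
i=36 'a': node 1→7
i=37 'd': node 7→1 (via fail)  ** P0@[37:37]
i=38 'a': node 1→7
i=39 'a': node 7→20 (via fail)
i=40 'd': node 20→21  ** P0@[40:40]
i=41 'a': node 21→22  ** P6@[38:41]
i=42 'c': node 22→2 (via fail)
i=43 'a': node 2→3

All matches (sorted): [[1,0],[3,2],[8,5],[10,0],[11,4],[17,0],[18,1],[18,6],[19,0],[21,2],[24,0],[24,3],[25,4],[31,0],[31,3],[34,0],[35,0],[37,0],[40,0],[41,6]]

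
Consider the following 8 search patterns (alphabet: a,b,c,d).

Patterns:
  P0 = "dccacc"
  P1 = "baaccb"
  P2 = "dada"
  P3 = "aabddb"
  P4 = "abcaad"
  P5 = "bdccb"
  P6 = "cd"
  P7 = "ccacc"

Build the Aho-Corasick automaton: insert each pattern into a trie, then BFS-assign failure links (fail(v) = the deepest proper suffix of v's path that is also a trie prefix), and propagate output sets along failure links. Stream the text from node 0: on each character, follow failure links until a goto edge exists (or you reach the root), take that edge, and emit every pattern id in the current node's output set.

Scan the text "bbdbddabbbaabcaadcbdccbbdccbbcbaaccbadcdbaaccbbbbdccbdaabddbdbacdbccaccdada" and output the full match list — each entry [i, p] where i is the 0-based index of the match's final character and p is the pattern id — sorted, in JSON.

Construct AC machine:
Trie (insert patterns):
  n0 'ε': a→16 b→7 c→31 d→1
  n1 'd': a→13 c→2
  n2 'dc': c→3
  n3 'dcc': a→4
  n4 'dcca': c→5
  n5 'dccac': c→6
  n6 'dccacc': ·  ←P0
  n7 'b': a→8 d→27
  n8 'ba': a→9
  n9 'baa': c→10
  n10 'baac': c→11
  n11 'baacc': b→12
  n12 'baaccb': ·  ←P1
  n13 'da': d→14
  n14 'dad': a→15
  n15 'dada': ·  ←P2
  n16 'a': a→17 b→22
  n17 'aa': b→18
  n18 'aab': d→19
  n19 'aabd': d→20
  n20 'aabdd': b→21
  n21 'aabddb': ·  ←P3
  n22 'ab': c→23
  n23 'abc': a→24
  n24 'abca': a→25
  n25 'abcaa': d→26
  n26 'abcaad': ·  ←P4
  n27 'bd': c→28
  n28 'bdc': c→29
  n29 'bdcc': b→30
  n30 'bdccb': ·  ←P5
  n31 'c': c→33 d→32
  n32 'cd': ·  ←P6
  n33 'cc': a→34
  n34 'cca': c→35
  n35 'ccac': c→36
  n36 'ccacc': ·  ←P7

BFS fail/out derivation:
  n1('d'): parent n0 fail=0; on 'd' 0 → fail=0;  out ∅∪∅=∅
  n7('b'): parent n0 fail=0; on 'b' 0 → fail=0;  out ∅∪∅=∅
  n16('a'): parent n0 fail=0; on 'a' 0 → fail=0;  out ∅∪∅=∅
  n31('c'): parent n0 fail=0; on 'c' 0 → fail=0;  out ∅∪∅=∅
  n2('dc'): parent n1 fail=0; on 'c' 0 → fail=31;  out ∅∪∅=∅
  n8('ba'): parent n7 fail=0; on 'a' 0 → fail=16;  out ∅∪∅=∅
  n13('da'): parent n1 fail=0; on 'a' 0 → fail=16;  out ∅∪∅=∅
  n17('aa'): parent n16 fail=0; on 'a' 0 → fail=16;  out ∅∪∅=∅
  n22('ab'): parent n16 fail=0; on 'b' 0 → fail=7;  out ∅∪∅=∅
  n27('bd'): parent n7 fail=0; on 'd' 0 → fail=1;  out ∅∪∅=∅
  n32('cd'): parent n31 fail=0; on 'd' 0 → fail=1;  out {6}∪∅={6}
  n33('cc'): parent n31 fail=0; on 'c' 0 → fail=31;  out ∅∪∅=∅
  n3('dcc'): parent n2 fail=31; on 'c' 31 → fail=33;  out ∅∪∅=∅
  n9('baa'): parent n8 fail=16; on 'a' 16 → fail=17;  out ∅∪∅=∅
  n14('dad'): parent n13 fail=16; on 'd' 16→0 → fail=1;  out ∅∪∅=∅
  n18('aab'): parent n17 fail=16; on 'b' 16 → fail=22;  out ∅∪∅=∅
  n23('abc'): parent n22 fail=7; on 'c' 7→0 → fail=31;  out ∅∪∅=∅
  n28('bdc'): parent n27 fail=1; on 'c' 1 → fail=2;  out ∅∪∅=∅
  n34('cca'): parent n33 fail=31; on 'a' 31→0 → fail=16;  out ∅∪∅=∅
  n4('dcca'): parent n3 fail=33; on 'a' 33 → fail=34;  out ∅∪∅=∅
  n10('baac'): parent n9 fail=17; on 'c' 17→16→0 → fail=31;  out ∅∪∅=∅
  n15('dada'): parent n14 fail=1; on 'a' 1 → fail=13;  out {2}∪∅={2}
  n19('aabd'): parent n18 fail=22; on 'd' 22→7 → fail=27;  out ∅∪∅=∅
  n24('abca'): parent n23 fail=31; on 'a' 31→0 → fail=16;  out ∅∪∅=∅
  n29('bdcc'): parent n28 fail=2; on 'c' 2 → fail=3;  out ∅∪∅=∅
  n35('ccac'): parent n34 fail=16; on 'c' 16→0 → fail=31;  out ∅∪∅=∅
  n5('dccac'): parent n4 fail=34; on 'c' 34 → fail=35;  out ∅∪∅=∅
  n11('baacc'): parent n10 fail=31; on 'c' 31 → fail=33;  out ∅∪∅=∅
  n20('aabdd'): parent n19 fail=27; on 'd' 27→1→0 → fail=1;  out ∅∪∅=∅
  n25('abcaa'): parent n24 fail=16; on 'a' 16 → fail=17;  out ∅∪∅=∅
  n30('bdccb'): parent n29 fail=3; on 'b' 3→33→31→0 → fail=7;  out {5}∪∅={5}
  n36('ccacc'): parent n35 fail=31; on 'c' 31 → fail=33;  out {7}∪∅={7}
  n6('dccacc'): parent n5 fail=35; on 'c' 35 → fail=36;  out {0}∪{7}={0,7}
  n12('baaccb'): parent n11 fail=33; on 'b' 33→31→0 → fail=7;  out {1}∪∅={1}
  n21('aabddb'): parent n20 fail=1; on 'b' 1→0 → fail=7;  out {3}∪∅={3}
  n26('abcaad'): parent n25 fail=17; on 'd' 17→16→0 → fail=1;  out {4}∪∅={4}

Text stream:
pos 0 'b': at 7
pos 1 'b': at 7 ·f
pos 2 'd': at 27
pos 3 'b': at 7 ·f
pos 4 'd': at 27
pos 5 'd': at 1 ·f
pos 6 'a': at 13
pos 7 'b': at 22 ·f
pos 8 'b': at 7 ·f
pos 9 'b': at 7 ·f
pos 10 'a': at 8
pos 11 'a': at 9
pos 12 'b': at 18 ·f
pos 13 'c': at 23 ·f
pos 14 'a': at 24
pos 15 'a': at 25
pos 16 'd': at 26  ** P4@[11:16]
pos 17 'c': at 2 ·f
pos 18 'b': at 7 ·f
pos 19 'd': at 27
pos 20 'c': at 28
pos 21 'c': at 29
pos 22 'b': at 30  ** P5@[18:22]
pos 23 'b': at 7 ·f
pos 24 'd': at 27
pos 25 'c': at 28
pos 26 'c': at 29
pos 27 'b': at 30  ** P5@[23:27]
pos 28 'b': at 7 ·f
pos 29 'c': at 31 ·f
pos 30 'b': at 7 ·f
pos 31 'a': at 8
pos 32 'a': at 9
pos 33 'c': at 10
pos 34 'c': at 11
pos 35 'b': at 12  ** P1@[30:35]
pos 36 'a': at 8 ·f
pos 37 'd': at 1 ·f
pos 38 'c': at 2
pos 39 'd': at 32 ·f  ** P6@[38:39]
pos 40 'b': at 7 ·f
pos 41 'a': at 8
pos 42 'a': at 9
pos 43 'c': at 10
pos 44 'c': at 11
pos 45 'b': at 12  ** P1@[40:45]
pos 46 'b': at 7 ·f
pos 47 'b': at 7 ·f
pos 48 'b': at 7 ·f
pos 49 'd': at 27
pos 50 'c': at 28
pos 51 'c': at 29
pos 52 'b': at 30  ** P5@[48:52]
pos 53 'd': at 27 ·f
pos 54 'a': at 13 ·f
pos 55 'a': at 17 ·f
pos 56 'b': at 18
pos 57 'd': at 19
pos 58 'd': at 20
pos 59 'b': at 21  ** P3@[54:59]
pos 60 'd': at 27 ·f
pos 61 'b': at 7 ·f
pos 62 'a': at 8
pos 63 'c': at 31 ·f
pos 64 'd': at 32  ** P6@[63:64]
pos 65 'b': at 7 ·f
pos 66 'c': at 31 ·f
pos 67 'c': at 33
pos 68 'a': at 34
pos 69 'c': at 35
pos 70 'c': at 36  ** P7@[66:70]
pos 71 'd': at 32 ·f  ** P6@[70:71]
pos 72 'a': at 13 ·f
pos 73 'd': at 14
pos 74 'a': at 15  ** P2@[71:74]

All matches (sorted): [[16,4],[22,5],[27,5],[35,1],[39,6],[45,1],[52,5],[59,3],[64,6],[70,7],[71,6],[74,2]]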